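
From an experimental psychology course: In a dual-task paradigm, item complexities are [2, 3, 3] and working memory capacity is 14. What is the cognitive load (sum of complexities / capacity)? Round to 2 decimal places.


Total complexity = 2 + 3 + 3 = 8
Load = total / capacity = 8 / 14
= 0.57


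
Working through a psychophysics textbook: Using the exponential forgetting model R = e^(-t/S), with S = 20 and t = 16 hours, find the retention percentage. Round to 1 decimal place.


R = e^(-t/S)
-t/S = -16/20 = -0.8
R = e^(-0.8) = 0.449329
Percentage = 0.449329 * 100
= 44.9


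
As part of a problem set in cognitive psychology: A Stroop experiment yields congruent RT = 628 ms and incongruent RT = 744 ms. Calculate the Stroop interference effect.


Stroop effect = RT(incongruent) - RT(congruent)
= 744 - 628
= 116 ms


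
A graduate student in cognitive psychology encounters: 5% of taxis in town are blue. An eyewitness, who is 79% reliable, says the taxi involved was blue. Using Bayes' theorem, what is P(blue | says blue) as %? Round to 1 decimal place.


P(blue | says blue) = P(says blue | blue)*P(blue) / [P(says blue | blue)*P(blue) + P(says blue | not blue)*P(not blue)]
Numerator = 0.79 * 0.05 = 0.0395
False identification = 0.21 * 0.95 = 0.1995
P = 0.0395 / (0.0395 + 0.1995)
= 0.0395 / 0.239
As percentage = 16.5


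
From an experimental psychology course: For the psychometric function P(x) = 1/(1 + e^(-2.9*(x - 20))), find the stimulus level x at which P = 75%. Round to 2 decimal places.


At P = 0.75: 0.75 = 1/(1 + e^(-k*(x-x0)))
Solving: e^(-k*(x-x0)) = 1/3
x = x0 + ln(3)/k
ln(3) = 1.0986
x = 20 + 1.0986/2.9
= 20 + 0.3788
= 20.38


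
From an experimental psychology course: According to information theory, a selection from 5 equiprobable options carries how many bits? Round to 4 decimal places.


H = log2(n)
H = log2(5)
= 2.3219


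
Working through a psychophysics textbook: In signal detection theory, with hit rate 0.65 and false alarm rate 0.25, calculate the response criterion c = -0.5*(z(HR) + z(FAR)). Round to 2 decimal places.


c = -0.5 * (z(HR) + z(FAR))
z(0.65) = 0.3853
z(0.25) = -0.6745
c = -0.5 * (0.3853 + -0.6745)
= -0.5 * -0.2892
= 0.14


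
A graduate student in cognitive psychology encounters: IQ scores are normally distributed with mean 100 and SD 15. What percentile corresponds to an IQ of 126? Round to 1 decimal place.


z = (IQ - mean) / SD
z = (126 - 100) / 15 = 1.7333
Percentile = Phi(1.7333) * 100
Phi(1.7333) = 0.958479
= 95.8


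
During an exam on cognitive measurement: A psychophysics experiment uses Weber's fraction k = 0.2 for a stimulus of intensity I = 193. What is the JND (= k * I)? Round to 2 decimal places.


JND = k * I
JND = 0.2 * 193
= 38.60


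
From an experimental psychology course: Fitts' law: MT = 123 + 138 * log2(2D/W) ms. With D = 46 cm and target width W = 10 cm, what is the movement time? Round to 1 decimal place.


MT = 123 + 138 * log2(2*46/10)
2D/W = 9.2
log2(9.2) = 3.2016
MT = 123 + 138 * 3.2016
= 564.8 ms


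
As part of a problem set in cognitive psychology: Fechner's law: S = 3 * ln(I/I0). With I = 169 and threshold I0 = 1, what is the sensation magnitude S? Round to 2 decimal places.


S = 3 * ln(169/1)
I/I0 = 169.0
ln(169.0) = 5.1299
S = 3 * 5.1299
= 15.39


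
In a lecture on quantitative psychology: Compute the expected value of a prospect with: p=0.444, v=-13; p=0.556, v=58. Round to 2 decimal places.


EU = sum(p_i * v_i)
0.444 * -13 = -5.772
0.556 * 58 = 32.248
EU = -5.772 + 32.248
= 26.48


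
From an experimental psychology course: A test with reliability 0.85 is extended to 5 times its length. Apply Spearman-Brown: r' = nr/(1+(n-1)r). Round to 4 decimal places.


r_new = n*r / (1 + (n-1)*r)
Numerator = 5 * 0.85 = 4.25
Denominator = 1 + 4 * 0.85 = 4.4
r_new = 4.25 / 4.4
= 0.9659


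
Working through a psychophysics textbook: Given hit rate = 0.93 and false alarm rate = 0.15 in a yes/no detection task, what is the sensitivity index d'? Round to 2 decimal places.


d' = z(HR) - z(FAR)
z(0.93) = 1.4758
z(0.15) = -1.0364
d' = 1.4758 - -1.0364
= 2.51


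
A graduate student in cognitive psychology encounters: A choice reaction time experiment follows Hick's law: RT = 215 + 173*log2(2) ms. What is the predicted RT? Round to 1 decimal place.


RT = 215 + 173 * log2(2)
log2(2) = 1.0
RT = 215 + 173 * 1.0
= 215 + 173.0
= 388.0 ms


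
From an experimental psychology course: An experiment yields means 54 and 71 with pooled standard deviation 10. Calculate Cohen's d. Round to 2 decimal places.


Cohen's d = (M1 - M2) / S_pooled
= (54 - 71) / 10
= -17 / 10
= -1.70


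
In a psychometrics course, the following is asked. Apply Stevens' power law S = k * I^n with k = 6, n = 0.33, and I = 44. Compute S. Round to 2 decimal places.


S = 6 * 44^0.33
44^0.33 = 3.4861
S = 6 * 3.4861
= 20.92


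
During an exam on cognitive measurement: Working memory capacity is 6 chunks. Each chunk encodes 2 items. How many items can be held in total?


Total items = chunks * items_per_chunk
= 6 * 2
= 12


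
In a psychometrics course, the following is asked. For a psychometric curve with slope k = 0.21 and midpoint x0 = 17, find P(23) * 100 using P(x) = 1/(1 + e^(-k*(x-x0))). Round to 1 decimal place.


P(x) = 1/(1 + e^(-0.21*(23 - 17)))
Exponent = -0.21 * 6 = -1.26
e^(-1.26) = 0.283654
P = 1/(1 + 0.283654) = 0.779026
Percentage = 77.9


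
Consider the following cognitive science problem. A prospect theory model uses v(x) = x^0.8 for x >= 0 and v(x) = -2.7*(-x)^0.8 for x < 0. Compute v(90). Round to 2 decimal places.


Since x = 90 >= 0, use v(x) = x^0.8
90^0.8 = 36.5927
v(90) = 36.59


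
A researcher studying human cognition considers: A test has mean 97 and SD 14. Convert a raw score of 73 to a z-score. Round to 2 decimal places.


z = (X - mu) / sigma
= (73 - 97) / 14
= -24 / 14
= -1.71


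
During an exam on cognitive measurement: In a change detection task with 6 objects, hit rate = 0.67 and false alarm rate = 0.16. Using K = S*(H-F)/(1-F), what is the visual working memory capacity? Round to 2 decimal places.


K = S * (H - F) / (1 - F)
H - F = 0.51
1 - F = 0.84
K = 6 * 0.51 / 0.84
= 3.64


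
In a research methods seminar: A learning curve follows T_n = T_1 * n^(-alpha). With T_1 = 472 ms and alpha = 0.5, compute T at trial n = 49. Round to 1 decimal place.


T_n = 472 * 49^(-0.5)
49^(-0.5) = 0.142857
T_n = 472 * 0.142857
= 67.4 ms


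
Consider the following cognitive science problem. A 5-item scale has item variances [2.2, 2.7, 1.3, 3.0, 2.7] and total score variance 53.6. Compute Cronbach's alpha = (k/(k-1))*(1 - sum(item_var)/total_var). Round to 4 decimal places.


alpha = (k/(k-1)) * (1 - sum(s_i^2)/s_total^2)
sum(item variances) = 11.9
k/(k-1) = 5/4 = 1.25
1 - 11.9/53.6 = 1 - 0.222015 = 0.777985
alpha = 1.25 * 0.777985
= 0.9725


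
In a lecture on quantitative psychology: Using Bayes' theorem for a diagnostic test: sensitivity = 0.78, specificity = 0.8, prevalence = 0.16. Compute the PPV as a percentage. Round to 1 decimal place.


PPV = (sens * prev) / (sens * prev + (1-spec) * (1-prev))
Numerator = 0.78 * 0.16 = 0.1248
P(positive and no disease) = (1 - spec) * (1 - prev) = (1 - 0.8) * (1 - 0.16) = 0.168
Denominator = 0.1248 + 0.168 = 0.2928
PPV = 0.1248 / 0.2928 = 0.42623
As percentage = 42.6


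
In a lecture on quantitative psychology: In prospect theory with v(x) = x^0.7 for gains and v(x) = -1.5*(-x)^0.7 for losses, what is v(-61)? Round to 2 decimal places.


Since x = -61 < 0, use v(x) = -lambda*(-x)^alpha
(-x) = 61
61^0.7 = 17.7718
v(-61) = -1.5 * 17.7718
= -26.66


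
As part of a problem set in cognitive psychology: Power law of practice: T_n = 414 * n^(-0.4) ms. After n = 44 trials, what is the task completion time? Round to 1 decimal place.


T_n = 414 * 44^(-0.4)
44^(-0.4) = 0.220099
T_n = 414 * 0.220099
= 91.1 ms


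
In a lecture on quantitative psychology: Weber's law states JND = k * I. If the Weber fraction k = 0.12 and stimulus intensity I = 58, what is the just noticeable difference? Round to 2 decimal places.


JND = k * I
JND = 0.12 * 58
= 6.96


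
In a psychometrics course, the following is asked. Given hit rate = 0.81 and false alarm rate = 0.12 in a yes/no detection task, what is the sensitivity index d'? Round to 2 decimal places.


d' = z(HR) - z(FAR)
z(0.81) = 0.8779
z(0.12) = -1.175
d' = 0.8779 - -1.175
= 2.05


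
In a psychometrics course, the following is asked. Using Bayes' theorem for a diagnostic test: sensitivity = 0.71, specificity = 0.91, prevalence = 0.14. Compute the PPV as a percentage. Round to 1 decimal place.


PPV = (sens * prev) / (sens * prev + (1-spec) * (1-prev))
Numerator = 0.71 * 0.14 = 0.0994
P(positive and no disease) = (1 - spec) * (1 - prev) = (1 - 0.91) * (1 - 0.14) = 0.0774
Denominator = 0.0994 + 0.0774 = 0.1768
PPV = 0.0994 / 0.1768 = 0.562217
As percentage = 56.2


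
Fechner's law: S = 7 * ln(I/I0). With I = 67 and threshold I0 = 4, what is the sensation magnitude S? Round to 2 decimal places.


S = 7 * ln(67/4)
I/I0 = 16.75
ln(16.75) = 2.8184
S = 7 * 2.8184
= 19.73


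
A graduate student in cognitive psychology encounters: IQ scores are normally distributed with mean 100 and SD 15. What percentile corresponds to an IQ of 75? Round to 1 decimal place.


z = (IQ - mean) / SD
z = (75 - 100) / 15 = -1.6667
Percentile = Phi(-1.6667) * 100
Phi(-1.6667) = 0.047787
= 4.8


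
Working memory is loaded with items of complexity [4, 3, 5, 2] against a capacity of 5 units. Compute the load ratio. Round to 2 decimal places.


Total complexity = 4 + 3 + 5 + 2 = 14
Load = total / capacity = 14 / 5
= 2.80


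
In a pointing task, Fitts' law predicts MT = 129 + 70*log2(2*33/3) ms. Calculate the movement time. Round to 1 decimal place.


MT = 129 + 70 * log2(2*33/3)
2D/W = 22.0
log2(22.0) = 4.4594
MT = 129 + 70 * 4.4594
= 441.2 ms


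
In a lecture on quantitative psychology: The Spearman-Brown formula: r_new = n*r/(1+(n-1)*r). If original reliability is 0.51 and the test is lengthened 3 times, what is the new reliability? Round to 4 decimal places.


r_new = n*r / (1 + (n-1)*r)
Numerator = 3 * 0.51 = 1.53
Denominator = 1 + 2 * 0.51 = 2.02
r_new = 1.53 / 2.02
= 0.7574


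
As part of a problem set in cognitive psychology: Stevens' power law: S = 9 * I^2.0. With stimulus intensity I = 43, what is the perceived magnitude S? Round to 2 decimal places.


S = 9 * 43^2.0
43^2.0 = 1849.0
S = 9 * 1849.0
= 16641.00


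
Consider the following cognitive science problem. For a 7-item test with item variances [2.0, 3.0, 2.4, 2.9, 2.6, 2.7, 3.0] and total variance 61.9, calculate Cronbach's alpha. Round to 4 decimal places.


alpha = (k/(k-1)) * (1 - sum(s_i^2)/s_total^2)
sum(item variances) = 18.6
k/(k-1) = 7/6 = 1.166667
1 - 18.6/61.9 = 1 - 0.300485 = 0.699515
alpha = 1.166667 * 0.699515
= 0.8161


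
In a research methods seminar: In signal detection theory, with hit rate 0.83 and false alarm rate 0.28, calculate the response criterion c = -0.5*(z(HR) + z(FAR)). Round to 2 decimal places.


c = -0.5 * (z(HR) + z(FAR))
z(0.83) = 0.9542
z(0.28) = -0.5828
c = -0.5 * (0.9542 + -0.5828)
= -0.5 * 0.3714
= -0.19


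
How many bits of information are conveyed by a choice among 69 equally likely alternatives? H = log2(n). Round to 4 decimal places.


H = log2(n)
H = log2(69)
= 6.1085


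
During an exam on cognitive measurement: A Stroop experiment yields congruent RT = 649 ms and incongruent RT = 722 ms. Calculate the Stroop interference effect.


Stroop effect = RT(incongruent) - RT(congruent)
= 722 - 649
= 73 ms


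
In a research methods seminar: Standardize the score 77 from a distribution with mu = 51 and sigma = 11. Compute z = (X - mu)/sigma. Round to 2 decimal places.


z = (X - mu) / sigma
= (77 - 51) / 11
= 26 / 11
= 2.36


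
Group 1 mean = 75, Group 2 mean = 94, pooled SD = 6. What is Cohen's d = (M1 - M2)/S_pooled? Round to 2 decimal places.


Cohen's d = (M1 - M2) / S_pooled
= (75 - 94) / 6
= -19 / 6
= -3.17


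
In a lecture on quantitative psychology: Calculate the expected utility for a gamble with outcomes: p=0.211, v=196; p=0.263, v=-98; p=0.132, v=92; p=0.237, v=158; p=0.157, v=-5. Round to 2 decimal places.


EU = sum(p_i * v_i)
0.211 * 196 = 41.356
0.263 * -98 = -25.774
0.132 * 92 = 12.144
0.237 * 158 = 37.446
0.157 * -5 = -0.785
EU = 41.356 + -25.774 + 12.144 + 37.446 + -0.785
= 64.39


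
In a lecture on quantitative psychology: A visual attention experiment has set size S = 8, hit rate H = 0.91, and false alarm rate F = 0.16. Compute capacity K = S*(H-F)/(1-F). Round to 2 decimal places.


K = S * (H - F) / (1 - F)
H - F = 0.75
1 - F = 0.84
K = 8 * 0.75 / 0.84
= 7.14


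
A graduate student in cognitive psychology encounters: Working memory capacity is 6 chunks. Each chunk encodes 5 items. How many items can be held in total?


Total items = chunks * items_per_chunk
= 6 * 5
= 30


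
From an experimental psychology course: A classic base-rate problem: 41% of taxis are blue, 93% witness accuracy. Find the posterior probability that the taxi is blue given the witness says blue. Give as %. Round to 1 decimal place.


P(blue | says blue) = P(says blue | blue)*P(blue) / [P(says blue | blue)*P(blue) + P(says blue | not blue)*P(not blue)]
Numerator = 0.93 * 0.41 = 0.3813
False identification = 0.07 * 0.59 = 0.0413
P = 0.3813 / (0.3813 + 0.0413)
= 0.3813 / 0.4226
As percentage = 90.2


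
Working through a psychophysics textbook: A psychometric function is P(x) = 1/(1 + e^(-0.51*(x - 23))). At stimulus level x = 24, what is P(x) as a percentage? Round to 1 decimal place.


P(x) = 1/(1 + e^(-0.51*(24 - 23)))
Exponent = -0.51 * 1 = -0.51
e^(-0.51) = 0.600496
P = 1/(1 + 0.600496) = 0.624806
Percentage = 62.5


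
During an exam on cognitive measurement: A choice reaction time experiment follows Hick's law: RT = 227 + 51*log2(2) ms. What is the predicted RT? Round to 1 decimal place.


RT = 227 + 51 * log2(2)
log2(2) = 1.0
RT = 227 + 51 * 1.0
= 227 + 51.0
= 278.0 ms


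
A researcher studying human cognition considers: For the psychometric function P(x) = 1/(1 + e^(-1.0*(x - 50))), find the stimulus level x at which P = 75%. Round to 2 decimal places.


At P = 0.75: 0.75 = 1/(1 + e^(-k*(x-x0)))
Solving: e^(-k*(x-x0)) = 1/3
x = x0 + ln(3)/k
ln(3) = 1.0986
x = 50 + 1.0986/1.0
= 50 + 1.0986
= 51.10


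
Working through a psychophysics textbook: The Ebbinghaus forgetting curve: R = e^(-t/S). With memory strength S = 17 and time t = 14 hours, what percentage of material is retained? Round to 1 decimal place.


R = e^(-t/S)
-t/S = -14/17 = -0.823529
R = e^(-0.823529) = 0.43888
Percentage = 0.43888 * 100
= 43.9


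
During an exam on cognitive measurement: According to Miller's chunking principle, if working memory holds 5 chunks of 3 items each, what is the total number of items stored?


Total items = chunks * items_per_chunk
= 5 * 3
= 15


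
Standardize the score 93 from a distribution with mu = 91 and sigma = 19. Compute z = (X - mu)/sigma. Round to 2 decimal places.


z = (X - mu) / sigma
= (93 - 91) / 19
= 2 / 19
= 0.11


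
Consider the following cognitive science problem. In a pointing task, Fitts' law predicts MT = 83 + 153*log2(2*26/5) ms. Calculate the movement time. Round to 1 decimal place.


MT = 83 + 153 * log2(2*26/5)
2D/W = 10.4
log2(10.4) = 3.3785
MT = 83 + 153 * 3.3785
= 599.9 ms


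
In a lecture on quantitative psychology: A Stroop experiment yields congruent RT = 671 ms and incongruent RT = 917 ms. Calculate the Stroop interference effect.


Stroop effect = RT(incongruent) - RT(congruent)
= 917 - 671
= 246 ms


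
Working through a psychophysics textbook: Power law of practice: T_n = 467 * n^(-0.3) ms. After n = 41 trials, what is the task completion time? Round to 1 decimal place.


T_n = 467 * 41^(-0.3)
41^(-0.3) = 0.32822
T_n = 467 * 0.32822
= 153.3 ms


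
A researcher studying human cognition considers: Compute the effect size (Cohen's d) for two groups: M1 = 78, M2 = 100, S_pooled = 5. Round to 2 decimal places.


Cohen's d = (M1 - M2) / S_pooled
= (78 - 100) / 5
= -22 / 5
= -4.40


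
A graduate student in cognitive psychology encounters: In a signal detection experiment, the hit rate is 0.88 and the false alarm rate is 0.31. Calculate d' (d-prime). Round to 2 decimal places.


d' = z(HR) - z(FAR)
z(0.88) = 1.175
z(0.31) = -0.4959
d' = 1.175 - -0.4959
= 1.67


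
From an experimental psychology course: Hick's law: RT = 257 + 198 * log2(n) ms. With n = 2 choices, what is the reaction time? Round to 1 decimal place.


RT = 257 + 198 * log2(2)
log2(2) = 1.0
RT = 257 + 198 * 1.0
= 257 + 198.0
= 455.0 ms


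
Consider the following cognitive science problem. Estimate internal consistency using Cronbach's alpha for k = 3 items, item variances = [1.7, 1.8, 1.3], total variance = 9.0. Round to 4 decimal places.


alpha = (k/(k-1)) * (1 - sum(s_i^2)/s_total^2)
sum(item variances) = 4.8
k/(k-1) = 3/2 = 1.5
1 - 4.8/9.0 = 1 - 0.533333 = 0.466667
alpha = 1.5 * 0.466667
= 0.7000


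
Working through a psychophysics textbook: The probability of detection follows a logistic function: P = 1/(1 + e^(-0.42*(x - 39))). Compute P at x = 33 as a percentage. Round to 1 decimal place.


P(x) = 1/(1 + e^(-0.42*(33 - 39)))
Exponent = -0.42 * -6 = 2.52
e^(2.52) = 12.428597
P = 1/(1 + 12.428597) = 0.074468
Percentage = 7.4


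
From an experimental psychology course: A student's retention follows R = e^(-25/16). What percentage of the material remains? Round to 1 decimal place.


R = e^(-t/S)
-t/S = -25/16 = -1.5625
R = e^(-1.5625) = 0.209611
Percentage = 0.209611 * 100
= 21.0


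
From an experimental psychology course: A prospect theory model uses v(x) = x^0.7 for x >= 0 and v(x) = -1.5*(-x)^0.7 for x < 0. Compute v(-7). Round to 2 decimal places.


Since x = -7 < 0, use v(x) = -lambda*(-x)^alpha
(-x) = 7
7^0.7 = 3.9045
v(-7) = -1.5 * 3.9045
= -5.86


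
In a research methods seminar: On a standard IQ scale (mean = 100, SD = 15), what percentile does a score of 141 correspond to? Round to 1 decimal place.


z = (IQ - mean) / SD
z = (141 - 100) / 15 = 2.7333
Percentile = Phi(2.7333) * 100
Phi(2.7333) = 0.996865
= 99.7


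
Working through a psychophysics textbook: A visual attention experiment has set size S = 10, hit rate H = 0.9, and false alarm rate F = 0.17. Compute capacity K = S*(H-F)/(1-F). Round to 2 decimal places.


K = S * (H - F) / (1 - F)
H - F = 0.73
1 - F = 0.83
K = 10 * 0.73 / 0.83
= 8.80


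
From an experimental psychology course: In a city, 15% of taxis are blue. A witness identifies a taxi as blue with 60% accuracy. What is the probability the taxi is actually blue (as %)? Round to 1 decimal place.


P(blue | says blue) = P(says blue | blue)*P(blue) / [P(says blue | blue)*P(blue) + P(says blue | not blue)*P(not blue)]
Numerator = 0.6 * 0.15 = 0.09
False identification = 0.4 * 0.85 = 0.34
P = 0.09 / (0.09 + 0.34)
= 0.09 / 0.43
As percentage = 20.9


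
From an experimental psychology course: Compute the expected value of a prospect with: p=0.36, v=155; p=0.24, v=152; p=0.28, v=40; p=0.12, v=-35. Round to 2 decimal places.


EU = sum(p_i * v_i)
0.36 * 155 = 55.8
0.24 * 152 = 36.48
0.28 * 40 = 11.2
0.12 * -35 = -4.2
EU = 55.8 + 36.48 + 11.2 + -4.2
= 99.28


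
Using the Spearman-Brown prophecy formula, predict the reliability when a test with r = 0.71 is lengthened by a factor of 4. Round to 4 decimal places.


r_new = n*r / (1 + (n-1)*r)
Numerator = 4 * 0.71 = 2.84
Denominator = 1 + 3 * 0.71 = 3.13
r_new = 2.84 / 3.13
= 0.9073


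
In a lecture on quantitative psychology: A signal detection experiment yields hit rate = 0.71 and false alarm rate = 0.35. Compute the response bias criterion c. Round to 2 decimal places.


c = -0.5 * (z(HR) + z(FAR))
z(0.71) = 0.5534
z(0.35) = -0.3853
c = -0.5 * (0.5534 + -0.3853)
= -0.5 * 0.1681
= -0.08


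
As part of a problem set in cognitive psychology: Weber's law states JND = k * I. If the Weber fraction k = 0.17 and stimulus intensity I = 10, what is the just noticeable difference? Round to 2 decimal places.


JND = k * I
JND = 0.17 * 10
= 1.70


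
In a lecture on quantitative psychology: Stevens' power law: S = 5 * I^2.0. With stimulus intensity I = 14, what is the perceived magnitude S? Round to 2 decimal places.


S = 5 * 14^2.0
14^2.0 = 196.0
S = 5 * 196.0
= 980.00


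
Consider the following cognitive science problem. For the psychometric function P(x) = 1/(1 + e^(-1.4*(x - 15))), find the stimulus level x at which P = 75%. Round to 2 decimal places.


At P = 0.75: 0.75 = 1/(1 + e^(-k*(x-x0)))
Solving: e^(-k*(x-x0)) = 1/3
x = x0 + ln(3)/k
ln(3) = 1.0986
x = 15 + 1.0986/1.4
= 15 + 0.7847
= 15.78


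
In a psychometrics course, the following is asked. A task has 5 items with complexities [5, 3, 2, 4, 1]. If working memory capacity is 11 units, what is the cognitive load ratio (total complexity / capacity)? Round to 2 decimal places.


Total complexity = 5 + 3 + 2 + 4 + 1 = 15
Load = total / capacity = 15 / 11
= 1.36


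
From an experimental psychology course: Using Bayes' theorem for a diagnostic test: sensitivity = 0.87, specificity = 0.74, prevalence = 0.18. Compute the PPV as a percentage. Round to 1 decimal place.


PPV = (sens * prev) / (sens * prev + (1-spec) * (1-prev))
Numerator = 0.87 * 0.18 = 0.1566
P(positive and no disease) = (1 - spec) * (1 - prev) = (1 - 0.74) * (1 - 0.18) = 0.2132
Denominator = 0.1566 + 0.2132 = 0.3698
PPV = 0.1566 / 0.3698 = 0.423472
As percentage = 42.3


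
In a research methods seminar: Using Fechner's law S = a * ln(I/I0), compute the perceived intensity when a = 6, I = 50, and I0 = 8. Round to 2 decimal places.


S = 6 * ln(50/8)
I/I0 = 6.25
ln(6.25) = 1.8326
S = 6 * 1.8326
= 11.00


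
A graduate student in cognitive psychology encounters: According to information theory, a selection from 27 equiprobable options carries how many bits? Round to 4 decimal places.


H = log2(n)
H = log2(27)
= 4.7549


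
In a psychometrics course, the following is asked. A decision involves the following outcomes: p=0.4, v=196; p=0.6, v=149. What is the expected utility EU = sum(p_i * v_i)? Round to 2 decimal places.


EU = sum(p_i * v_i)
0.4 * 196 = 78.4
0.6 * 149 = 89.4
EU = 78.4 + 89.4
= 167.80


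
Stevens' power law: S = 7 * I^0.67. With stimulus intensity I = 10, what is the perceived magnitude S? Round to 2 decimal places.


S = 7 * 10^0.67
10^0.67 = 4.6774
S = 7 * 4.6774
= 32.74


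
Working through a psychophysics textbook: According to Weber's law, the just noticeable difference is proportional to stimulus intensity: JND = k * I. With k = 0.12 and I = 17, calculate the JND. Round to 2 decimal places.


JND = k * I
JND = 0.12 * 17
= 2.04


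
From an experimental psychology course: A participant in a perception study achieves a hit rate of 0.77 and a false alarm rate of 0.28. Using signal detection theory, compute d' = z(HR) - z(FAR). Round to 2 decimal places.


d' = z(HR) - z(FAR)
z(0.77) = 0.7388
z(0.28) = -0.5828
d' = 0.7388 - -0.5828
= 1.32


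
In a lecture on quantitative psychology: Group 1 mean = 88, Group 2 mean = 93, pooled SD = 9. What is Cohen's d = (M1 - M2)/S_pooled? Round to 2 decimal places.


Cohen's d = (M1 - M2) / S_pooled
= (88 - 93) / 9
= -5 / 9
= -0.56


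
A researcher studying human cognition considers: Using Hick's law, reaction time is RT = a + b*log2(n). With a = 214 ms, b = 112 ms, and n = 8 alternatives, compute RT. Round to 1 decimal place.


RT = 214 + 112 * log2(8)
log2(8) = 3.0
RT = 214 + 112 * 3.0
= 214 + 336.0
= 550.0 ms


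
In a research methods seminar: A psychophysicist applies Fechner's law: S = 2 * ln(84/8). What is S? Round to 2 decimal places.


S = 2 * ln(84/8)
I/I0 = 10.5
ln(10.5) = 2.3514
S = 2 * 2.3514
= 4.70


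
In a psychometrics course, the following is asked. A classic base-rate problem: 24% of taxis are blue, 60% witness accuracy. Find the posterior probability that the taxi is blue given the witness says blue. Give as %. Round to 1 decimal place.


P(blue | says blue) = P(says blue | blue)*P(blue) / [P(says blue | blue)*P(blue) + P(says blue | not blue)*P(not blue)]
Numerator = 0.6 * 0.24 = 0.144
False identification = 0.4 * 0.76 = 0.304
P = 0.144 / (0.144 + 0.304)
= 0.144 / 0.448
As percentage = 32.1


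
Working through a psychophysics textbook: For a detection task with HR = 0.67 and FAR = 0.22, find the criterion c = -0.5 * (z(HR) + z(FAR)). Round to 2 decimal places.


c = -0.5 * (z(HR) + z(FAR))
z(0.67) = 0.4399
z(0.22) = -0.7722
c = -0.5 * (0.4399 + -0.7722)
= -0.5 * -0.3323
= 0.17


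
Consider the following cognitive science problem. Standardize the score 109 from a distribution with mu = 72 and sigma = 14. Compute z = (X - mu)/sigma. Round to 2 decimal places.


z = (X - mu) / sigma
= (109 - 72) / 14
= 37 / 14
= 2.64


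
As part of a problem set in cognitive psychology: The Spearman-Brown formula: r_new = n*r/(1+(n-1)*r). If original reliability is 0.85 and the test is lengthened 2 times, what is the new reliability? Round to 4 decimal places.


r_new = n*r / (1 + (n-1)*r)
Numerator = 2 * 0.85 = 1.7
Denominator = 1 + 1 * 0.85 = 1.85
r_new = 1.7 / 1.85
= 0.9189


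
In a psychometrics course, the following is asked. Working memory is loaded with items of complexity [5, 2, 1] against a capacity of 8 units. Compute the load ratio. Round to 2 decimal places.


Total complexity = 5 + 2 + 1 = 8
Load = total / capacity = 8 / 8
= 1.00


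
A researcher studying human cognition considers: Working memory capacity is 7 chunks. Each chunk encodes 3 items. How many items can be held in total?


Total items = chunks * items_per_chunk
= 7 * 3
= 21


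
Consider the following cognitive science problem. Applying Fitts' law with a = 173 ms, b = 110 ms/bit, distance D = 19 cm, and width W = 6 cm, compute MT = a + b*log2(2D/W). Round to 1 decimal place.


MT = 173 + 110 * log2(2*19/6)
2D/W = 6.333333
log2(6.333333) = 2.663
MT = 173 + 110 * 2.663
= 465.9 ms


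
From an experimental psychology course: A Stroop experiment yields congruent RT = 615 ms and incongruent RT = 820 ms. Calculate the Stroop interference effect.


Stroop effect = RT(incongruent) - RT(congruent)
= 820 - 615
= 205 ms


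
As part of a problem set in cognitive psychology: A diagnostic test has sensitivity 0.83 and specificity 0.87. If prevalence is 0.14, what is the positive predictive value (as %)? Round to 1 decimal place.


PPV = (sens * prev) / (sens * prev + (1-spec) * (1-prev))
Numerator = 0.83 * 0.14 = 0.1162
P(positive and no disease) = (1 - spec) * (1 - prev) = (1 - 0.87) * (1 - 0.14) = 0.1118
Denominator = 0.1162 + 0.1118 = 0.228
PPV = 0.1162 / 0.228 = 0.509649
As percentage = 51.0


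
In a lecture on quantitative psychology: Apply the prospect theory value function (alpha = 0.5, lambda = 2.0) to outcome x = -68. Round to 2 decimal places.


Since x = -68 < 0, use v(x) = -lambda*(-x)^alpha
(-x) = 68
68^0.5 = 8.2462
v(-68) = -2.0 * 8.2462
= -16.49


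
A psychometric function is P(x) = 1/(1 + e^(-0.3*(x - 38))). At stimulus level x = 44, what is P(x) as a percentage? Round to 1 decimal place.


P(x) = 1/(1 + e^(-0.3*(44 - 38)))
Exponent = -0.3 * 6 = -1.8
e^(-1.8) = 0.165299
P = 1/(1 + 0.165299) = 0.858149
Percentage = 85.8


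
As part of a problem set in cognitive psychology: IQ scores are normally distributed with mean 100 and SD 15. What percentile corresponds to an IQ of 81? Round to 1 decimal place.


z = (IQ - mean) / SD
z = (81 - 100) / 15 = -1.2667
Percentile = Phi(-1.2667) * 100
Phi(-1.2667) = 0.102631
= 10.3


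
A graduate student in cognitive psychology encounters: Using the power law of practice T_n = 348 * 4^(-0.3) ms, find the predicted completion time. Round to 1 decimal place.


T_n = 348 * 4^(-0.3)
4^(-0.3) = 0.659754
T_n = 348 * 0.659754
= 229.6 ms


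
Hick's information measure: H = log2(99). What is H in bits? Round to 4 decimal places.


H = log2(n)
H = log2(99)
= 6.6294


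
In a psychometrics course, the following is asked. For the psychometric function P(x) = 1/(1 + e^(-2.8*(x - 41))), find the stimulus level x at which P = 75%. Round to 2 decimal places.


At P = 0.75: 0.75 = 1/(1 + e^(-k*(x-x0)))
Solving: e^(-k*(x-x0)) = 1/3
x = x0 + ln(3)/k
ln(3) = 1.0986
x = 41 + 1.0986/2.8
= 41 + 0.3924
= 41.39


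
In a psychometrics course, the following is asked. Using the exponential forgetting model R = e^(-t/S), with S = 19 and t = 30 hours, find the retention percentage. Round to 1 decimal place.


R = e^(-t/S)
-t/S = -30/19 = -1.578947
R = e^(-1.578947) = 0.206192
Percentage = 0.206192 * 100
= 20.6


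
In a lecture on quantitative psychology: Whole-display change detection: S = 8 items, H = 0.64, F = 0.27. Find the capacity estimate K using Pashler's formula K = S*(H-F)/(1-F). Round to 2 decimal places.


K = S * (H - F) / (1 - F)
H - F = 0.37
1 - F = 0.73
K = 8 * 0.37 / 0.73
= 4.05


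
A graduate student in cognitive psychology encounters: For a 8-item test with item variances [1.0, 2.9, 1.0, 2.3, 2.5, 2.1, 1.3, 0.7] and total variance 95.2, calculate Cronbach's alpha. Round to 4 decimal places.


alpha = (k/(k-1)) * (1 - sum(s_i^2)/s_total^2)
sum(item variances) = 13.8
k/(k-1) = 8/7 = 1.142857
1 - 13.8/95.2 = 1 - 0.144958 = 0.855042
alpha = 1.142857 * 0.855042
= 0.9772


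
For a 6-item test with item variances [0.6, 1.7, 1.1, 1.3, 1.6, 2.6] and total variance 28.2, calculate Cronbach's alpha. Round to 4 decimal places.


alpha = (k/(k-1)) * (1 - sum(s_i^2)/s_total^2)
sum(item variances) = 8.9
k/(k-1) = 6/5 = 1.2
1 - 8.9/28.2 = 1 - 0.315603 = 0.684397
alpha = 1.2 * 0.684397
= 0.8213


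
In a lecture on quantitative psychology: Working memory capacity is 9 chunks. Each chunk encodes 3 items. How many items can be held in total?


Total items = chunks * items_per_chunk
= 9 * 3
= 27


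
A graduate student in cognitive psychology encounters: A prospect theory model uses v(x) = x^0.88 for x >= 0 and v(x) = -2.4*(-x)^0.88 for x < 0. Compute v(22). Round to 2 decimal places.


Since x = 22 >= 0, use v(x) = x^0.88
22^0.88 = 15.1821
v(22) = 15.18


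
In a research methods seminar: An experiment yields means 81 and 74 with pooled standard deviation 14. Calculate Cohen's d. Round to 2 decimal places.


Cohen's d = (M1 - M2) / S_pooled
= (81 - 74) / 14
= 7 / 14
= 0.50


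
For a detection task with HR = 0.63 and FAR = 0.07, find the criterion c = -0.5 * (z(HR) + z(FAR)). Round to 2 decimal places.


c = -0.5 * (z(HR) + z(FAR))
z(0.63) = 0.3319
z(0.07) = -1.4758
c = -0.5 * (0.3319 + -1.4758)
= -0.5 * -1.1439
= 0.57


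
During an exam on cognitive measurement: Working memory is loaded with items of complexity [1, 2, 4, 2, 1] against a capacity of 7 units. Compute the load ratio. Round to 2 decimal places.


Total complexity = 1 + 2 + 4 + 2 + 1 = 10
Load = total / capacity = 10 / 7
= 1.43


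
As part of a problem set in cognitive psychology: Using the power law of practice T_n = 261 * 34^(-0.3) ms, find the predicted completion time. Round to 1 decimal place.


T_n = 261 * 34^(-0.3)
34^(-0.3) = 0.347181
T_n = 261 * 0.347181
= 90.6 ms


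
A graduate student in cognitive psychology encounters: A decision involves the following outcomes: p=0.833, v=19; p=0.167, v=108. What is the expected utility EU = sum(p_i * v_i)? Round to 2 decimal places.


EU = sum(p_i * v_i)
0.833 * 19 = 15.827
0.167 * 108 = 18.036
EU = 15.827 + 18.036
= 33.86


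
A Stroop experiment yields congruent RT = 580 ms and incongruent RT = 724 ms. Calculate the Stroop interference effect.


Stroop effect = RT(incongruent) - RT(congruent)
= 724 - 580
= 144 ms


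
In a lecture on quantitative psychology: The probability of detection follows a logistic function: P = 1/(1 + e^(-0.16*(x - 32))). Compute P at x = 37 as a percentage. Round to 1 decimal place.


P(x) = 1/(1 + e^(-0.16*(37 - 32)))
Exponent = -0.16 * 5 = -0.8
e^(-0.8) = 0.449329
P = 1/(1 + 0.449329) = 0.689974
Percentage = 69.0


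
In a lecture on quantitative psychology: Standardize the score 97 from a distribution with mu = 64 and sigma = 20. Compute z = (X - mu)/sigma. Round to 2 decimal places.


z = (X - mu) / sigma
= (97 - 64) / 20
= 33 / 20
= 1.65


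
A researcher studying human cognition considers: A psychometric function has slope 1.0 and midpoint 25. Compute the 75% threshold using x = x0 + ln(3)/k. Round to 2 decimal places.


At P = 0.75: 0.75 = 1/(1 + e^(-k*(x-x0)))
Solving: e^(-k*(x-x0)) = 1/3
x = x0 + ln(3)/k
ln(3) = 1.0986
x = 25 + 1.0986/1.0
= 25 + 1.0986
= 26.10


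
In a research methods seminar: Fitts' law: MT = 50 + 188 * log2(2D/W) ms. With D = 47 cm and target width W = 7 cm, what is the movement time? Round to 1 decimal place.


MT = 50 + 188 * log2(2*47/7)
2D/W = 13.428571
log2(13.428571) = 3.7472
MT = 50 + 188 * 3.7472
= 754.5 ms


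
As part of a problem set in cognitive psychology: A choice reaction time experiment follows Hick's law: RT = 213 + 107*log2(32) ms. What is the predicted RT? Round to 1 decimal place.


RT = 213 + 107 * log2(32)
log2(32) = 5.0
RT = 213 + 107 * 5.0
= 213 + 535.0
= 748.0 ms


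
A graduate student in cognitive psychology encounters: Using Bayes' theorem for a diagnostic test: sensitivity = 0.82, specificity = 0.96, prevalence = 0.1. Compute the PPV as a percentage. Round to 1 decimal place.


PPV = (sens * prev) / (sens * prev + (1-spec) * (1-prev))
Numerator = 0.82 * 0.1 = 0.082
P(positive and no disease) = (1 - spec) * (1 - prev) = (1 - 0.96) * (1 - 0.1) = 0.036
Denominator = 0.082 + 0.036 = 0.118
PPV = 0.082 / 0.118 = 0.694915
As percentage = 69.5


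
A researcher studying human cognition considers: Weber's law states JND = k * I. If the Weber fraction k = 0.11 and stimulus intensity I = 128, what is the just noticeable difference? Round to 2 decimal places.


JND = k * I
JND = 0.11 * 128
= 14.08


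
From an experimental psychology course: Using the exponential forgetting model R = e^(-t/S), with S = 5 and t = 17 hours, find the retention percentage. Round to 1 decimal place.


R = e^(-t/S)
-t/S = -17/5 = -3.4
R = e^(-3.4) = 0.033373
Percentage = 0.033373 * 100
= 3.3


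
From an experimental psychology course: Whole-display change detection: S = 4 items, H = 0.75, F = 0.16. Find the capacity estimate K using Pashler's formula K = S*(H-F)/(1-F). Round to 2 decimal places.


K = S * (H - F) / (1 - F)
H - F = 0.59
1 - F = 0.84
K = 4 * 0.59 / 0.84
= 2.81


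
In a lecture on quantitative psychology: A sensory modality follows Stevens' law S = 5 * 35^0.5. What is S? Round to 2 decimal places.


S = 5 * 35^0.5
35^0.5 = 5.9161
S = 5 * 5.9161
= 29.58


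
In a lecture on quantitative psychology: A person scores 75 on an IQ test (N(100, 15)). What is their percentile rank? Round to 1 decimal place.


z = (IQ - mean) / SD
z = (75 - 100) / 15 = -1.6667
Percentile = Phi(-1.6667) * 100
Phi(-1.6667) = 0.047787
= 4.8


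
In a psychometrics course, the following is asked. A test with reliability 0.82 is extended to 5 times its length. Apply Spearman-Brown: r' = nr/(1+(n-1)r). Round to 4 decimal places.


r_new = n*r / (1 + (n-1)*r)
Numerator = 5 * 0.82 = 4.1
Denominator = 1 + 4 * 0.82 = 4.28
r_new = 4.1 / 4.28
= 0.9579


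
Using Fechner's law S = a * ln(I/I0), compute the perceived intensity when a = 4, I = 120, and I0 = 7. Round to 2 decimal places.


S = 4 * ln(120/7)
I/I0 = 17.142857
ln(17.142857) = 2.8416
S = 4 * 2.8416
= 11.37


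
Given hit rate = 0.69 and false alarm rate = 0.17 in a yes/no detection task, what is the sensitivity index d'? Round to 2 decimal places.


d' = z(HR) - z(FAR)
z(0.69) = 0.4959
z(0.17) = -0.9542
d' = 0.4959 - -0.9542
= 1.45


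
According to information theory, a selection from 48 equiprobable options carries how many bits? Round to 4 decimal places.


H = log2(n)
H = log2(48)
= 5.5850


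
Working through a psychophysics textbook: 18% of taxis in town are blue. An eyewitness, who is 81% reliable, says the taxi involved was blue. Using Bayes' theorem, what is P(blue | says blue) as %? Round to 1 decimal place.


P(blue | says blue) = P(says blue | blue)*P(blue) / [P(says blue | blue)*P(blue) + P(says blue | not blue)*P(not blue)]
Numerator = 0.81 * 0.18 = 0.1458
False identification = 0.19 * 0.82 = 0.1558
P = 0.1458 / (0.1458 + 0.1558)
= 0.1458 / 0.3016
As percentage = 48.3


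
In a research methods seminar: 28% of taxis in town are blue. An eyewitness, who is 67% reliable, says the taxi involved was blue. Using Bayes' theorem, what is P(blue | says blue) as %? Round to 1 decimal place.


P(blue | says blue) = P(says blue | blue)*P(blue) / [P(says blue | blue)*P(blue) + P(says blue | not blue)*P(not blue)]
Numerator = 0.67 * 0.28 = 0.1876
False identification = 0.33 * 0.72 = 0.2376
P = 0.1876 / (0.1876 + 0.2376)
= 0.1876 / 0.4252
As percentage = 44.1


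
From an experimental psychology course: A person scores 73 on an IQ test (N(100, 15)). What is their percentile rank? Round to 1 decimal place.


z = (IQ - mean) / SD
z = (73 - 100) / 15 = -1.8
Percentile = Phi(-1.8) * 100
Phi(-1.8) = 0.03593
= 3.6


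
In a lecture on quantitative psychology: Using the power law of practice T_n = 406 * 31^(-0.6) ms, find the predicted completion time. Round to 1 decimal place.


T_n = 406 * 31^(-0.6)
31^(-0.6) = 0.127404
T_n = 406 * 0.127404
= 51.7 ms


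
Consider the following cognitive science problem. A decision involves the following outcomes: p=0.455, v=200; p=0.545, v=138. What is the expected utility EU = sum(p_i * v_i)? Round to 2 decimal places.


EU = sum(p_i * v_i)
0.455 * 200 = 91.0
0.545 * 138 = 75.21
EU = 91.0 + 75.21
= 166.21


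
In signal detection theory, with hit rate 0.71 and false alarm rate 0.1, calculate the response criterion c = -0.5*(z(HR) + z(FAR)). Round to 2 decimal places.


c = -0.5 * (z(HR) + z(FAR))
z(0.71) = 0.5534
z(0.1) = -1.2816
c = -0.5 * (0.5534 + -1.2816)
= -0.5 * -0.7282
= 0.36


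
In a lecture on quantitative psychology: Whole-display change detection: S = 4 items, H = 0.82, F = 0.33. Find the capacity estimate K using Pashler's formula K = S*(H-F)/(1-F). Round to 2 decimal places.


K = S * (H - F) / (1 - F)
H - F = 0.49
1 - F = 0.67
K = 4 * 0.49 / 0.67
= 2.93


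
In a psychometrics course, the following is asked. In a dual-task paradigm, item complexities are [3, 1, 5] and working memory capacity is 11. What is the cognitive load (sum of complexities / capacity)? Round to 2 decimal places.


Total complexity = 3 + 1 + 5 = 9
Load = total / capacity = 9 / 11
= 0.82


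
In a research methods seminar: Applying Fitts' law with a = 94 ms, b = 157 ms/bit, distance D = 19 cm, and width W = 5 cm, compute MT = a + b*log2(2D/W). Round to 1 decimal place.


MT = 94 + 157 * log2(2*19/5)
2D/W = 7.6
log2(7.6) = 2.926
MT = 94 + 157 * 2.926
= 553.4 ms


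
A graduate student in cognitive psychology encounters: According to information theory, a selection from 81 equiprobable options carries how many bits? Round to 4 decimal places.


H = log2(n)
H = log2(81)
= 6.3399


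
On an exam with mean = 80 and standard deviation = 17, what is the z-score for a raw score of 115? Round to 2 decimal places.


z = (X - mu) / sigma
= (115 - 80) / 17
= 35 / 17
= 2.06


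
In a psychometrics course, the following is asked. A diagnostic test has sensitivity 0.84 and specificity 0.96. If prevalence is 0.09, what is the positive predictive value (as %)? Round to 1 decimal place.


PPV = (sens * prev) / (sens * prev + (1-spec) * (1-prev))
Numerator = 0.84 * 0.09 = 0.0756
P(positive and no disease) = (1 - spec) * (1 - prev) = (1 - 0.96) * (1 - 0.09) = 0.0364
Denominator = 0.0756 + 0.0364 = 0.112
PPV = 0.0756 / 0.112 = 0.675
As percentage = 67.5
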